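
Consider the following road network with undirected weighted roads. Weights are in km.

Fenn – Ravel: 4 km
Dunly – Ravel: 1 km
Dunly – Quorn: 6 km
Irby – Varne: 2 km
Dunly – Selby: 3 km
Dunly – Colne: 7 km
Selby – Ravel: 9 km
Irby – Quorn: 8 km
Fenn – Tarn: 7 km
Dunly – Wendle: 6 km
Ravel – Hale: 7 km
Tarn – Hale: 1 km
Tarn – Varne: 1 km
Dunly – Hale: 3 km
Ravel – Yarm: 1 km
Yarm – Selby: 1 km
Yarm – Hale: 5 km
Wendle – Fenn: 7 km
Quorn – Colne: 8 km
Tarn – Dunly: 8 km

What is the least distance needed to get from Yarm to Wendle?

8 km

Settle nodes by increasing distance from Yarm:
Yarm: 0
Ravel: 1  (via Yarm)
Selby: 1  (via Yarm)
Dunly: 2  (via Ravel)
Hale: 5  (via Yarm)
Fenn: 5  (via Ravel)
Tarn: 6  (via Hale)
Varne: 7  (via Tarn)
Quorn: 8  (via Dunly)
Wendle: 8  (via Dunly)
Shortest route: Yarm → Ravel → Dunly → Wendle = 8 km.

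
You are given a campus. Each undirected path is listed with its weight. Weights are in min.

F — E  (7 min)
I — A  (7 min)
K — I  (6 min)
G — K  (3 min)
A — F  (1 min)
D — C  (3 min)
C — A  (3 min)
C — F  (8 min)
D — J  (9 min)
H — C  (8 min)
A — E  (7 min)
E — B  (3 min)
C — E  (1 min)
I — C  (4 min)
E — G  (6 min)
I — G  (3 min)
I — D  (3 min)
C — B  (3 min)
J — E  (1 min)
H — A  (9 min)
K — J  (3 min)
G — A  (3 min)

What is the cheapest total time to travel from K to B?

7 min

Enumerating some paths:
K - G - E - B: 3+6+3 = 12
K - G - A - C - B: 3+3+3+3 = 12
K - J - E - C - B: 3+1+1+3 = 8
K - J - E - B: 3+1+3 = 7
Cheapest is K - J - E - B at 7 min.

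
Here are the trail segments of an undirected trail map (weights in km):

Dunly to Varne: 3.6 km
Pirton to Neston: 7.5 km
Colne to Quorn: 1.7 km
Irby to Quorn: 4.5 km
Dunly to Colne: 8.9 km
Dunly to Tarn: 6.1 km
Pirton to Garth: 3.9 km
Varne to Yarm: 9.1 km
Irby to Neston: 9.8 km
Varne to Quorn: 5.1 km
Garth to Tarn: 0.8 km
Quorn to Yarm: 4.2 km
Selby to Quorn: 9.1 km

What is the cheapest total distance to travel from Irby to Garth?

Settle nodes by increasing distance from Irby:
Irby: 0
Quorn: 4.5  (via Irby)
Colne: 6.2  (via Quorn)
Yarm: 8.7  (via Quorn)
Varne: 9.6  (via Quorn)
Neston: 9.8  (via Irby)
Dunly: 13.2  (via Varne)
Selby: 13.6  (via Quorn)
Pirton: 17.3  (via Neston)
Tarn: 19.3  (via Dunly)
Garth: 20.1  (via Tarn)
Shortest route: Irby → Quorn → Varne → Dunly → Tarn → Garth = 20.1 km.

20.1 km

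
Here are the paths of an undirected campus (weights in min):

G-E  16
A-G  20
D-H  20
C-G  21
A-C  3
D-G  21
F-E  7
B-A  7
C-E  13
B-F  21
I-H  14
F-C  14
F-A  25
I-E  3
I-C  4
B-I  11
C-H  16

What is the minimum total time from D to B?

45 min

Settle nodes by increasing distance from D:
D: 0
H: 20  (via D)
G: 21  (via D)
I: 34  (via H)
C: 36  (via H)
E: 37  (via G)
A: 39  (via C)
F: 44  (via E)
B: 45  (via I)
Shortest route: D → H → I → B = 45 min.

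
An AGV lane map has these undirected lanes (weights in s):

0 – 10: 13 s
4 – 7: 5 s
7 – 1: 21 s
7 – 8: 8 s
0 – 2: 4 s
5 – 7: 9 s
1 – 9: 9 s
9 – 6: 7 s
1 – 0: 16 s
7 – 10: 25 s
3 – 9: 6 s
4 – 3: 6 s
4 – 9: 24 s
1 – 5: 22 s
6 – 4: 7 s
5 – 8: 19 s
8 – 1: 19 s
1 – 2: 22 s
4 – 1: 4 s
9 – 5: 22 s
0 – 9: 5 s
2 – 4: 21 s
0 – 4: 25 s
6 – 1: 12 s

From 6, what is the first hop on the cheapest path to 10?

Compare a few routes:
6 - 4 - 7 - 10: 7+5+25 = 37
6 - 9 - 0 - 10: 7+5+13 = 25
Cheapest is 6 - 9 - 0 - 10 at 25 s.
So from 6 the first move is to 9.

9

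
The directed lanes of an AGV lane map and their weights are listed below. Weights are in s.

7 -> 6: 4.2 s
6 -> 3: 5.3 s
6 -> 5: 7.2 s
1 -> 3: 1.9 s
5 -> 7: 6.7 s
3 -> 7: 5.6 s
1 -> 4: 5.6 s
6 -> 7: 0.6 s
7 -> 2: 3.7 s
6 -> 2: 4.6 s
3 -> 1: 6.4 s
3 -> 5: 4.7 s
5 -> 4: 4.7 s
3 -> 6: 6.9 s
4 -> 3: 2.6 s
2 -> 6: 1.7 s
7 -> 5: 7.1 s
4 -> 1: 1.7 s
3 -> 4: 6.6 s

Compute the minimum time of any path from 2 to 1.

13.4 s

Enumerating some paths:
2 - 6 - 5 - 4 - 1: 1.7+7.2+4.7+1.7 = 15.3
2 - 6 - 3 - 1: 1.7+5.3+6.4 = 13.4
The minimum is 13.4 s via 2 - 6 - 3 - 1.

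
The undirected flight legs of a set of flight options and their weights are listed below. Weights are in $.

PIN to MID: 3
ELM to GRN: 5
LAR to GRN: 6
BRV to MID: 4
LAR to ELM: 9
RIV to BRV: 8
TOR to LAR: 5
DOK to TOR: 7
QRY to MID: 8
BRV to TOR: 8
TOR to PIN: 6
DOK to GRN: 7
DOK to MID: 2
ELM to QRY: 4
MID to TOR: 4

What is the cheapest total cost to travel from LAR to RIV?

Settle nodes by increasing distance from LAR:
LAR: 0
TOR: 5  (via LAR)
GRN: 6  (via LAR)
MID: 9  (via TOR)
ELM: 9  (via LAR)
DOK: 11  (via MID)
PIN: 11  (via TOR)
BRV: 13  (via TOR)
QRY: 13  (via ELM)
RIV: 21  (via BRV)
Shortest route: LAR → TOR → BRV → RIV = $21.

$21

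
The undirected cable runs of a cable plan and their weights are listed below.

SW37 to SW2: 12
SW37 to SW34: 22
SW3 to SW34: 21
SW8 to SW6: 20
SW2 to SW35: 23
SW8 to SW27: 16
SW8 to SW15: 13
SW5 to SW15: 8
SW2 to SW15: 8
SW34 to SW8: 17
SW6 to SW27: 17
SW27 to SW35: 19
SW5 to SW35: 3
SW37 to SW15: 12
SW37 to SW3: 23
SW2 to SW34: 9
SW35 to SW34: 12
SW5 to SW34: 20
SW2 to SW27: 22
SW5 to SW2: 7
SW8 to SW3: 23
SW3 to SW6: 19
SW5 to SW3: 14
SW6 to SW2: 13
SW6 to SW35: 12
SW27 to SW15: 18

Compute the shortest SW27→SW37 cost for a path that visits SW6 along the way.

42

Shortest SW27→SW6: SW27 → SW6 = 17
Best SW6 to SW37: SW6 → SW2 → SW37 costing 25
Total via SW6: 17 + 25 = 42.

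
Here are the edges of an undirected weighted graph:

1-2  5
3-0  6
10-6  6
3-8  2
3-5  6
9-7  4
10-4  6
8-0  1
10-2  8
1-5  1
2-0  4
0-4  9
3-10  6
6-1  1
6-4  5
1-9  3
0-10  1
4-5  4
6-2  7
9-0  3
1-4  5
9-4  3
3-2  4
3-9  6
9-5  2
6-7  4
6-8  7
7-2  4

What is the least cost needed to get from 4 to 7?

7

Enumerating some paths:
4 → 6 → 7: 5+4 = 9
4 → 9 → 7: 3+4 = 7
Cheapest is 4 → 9 → 7 at 7.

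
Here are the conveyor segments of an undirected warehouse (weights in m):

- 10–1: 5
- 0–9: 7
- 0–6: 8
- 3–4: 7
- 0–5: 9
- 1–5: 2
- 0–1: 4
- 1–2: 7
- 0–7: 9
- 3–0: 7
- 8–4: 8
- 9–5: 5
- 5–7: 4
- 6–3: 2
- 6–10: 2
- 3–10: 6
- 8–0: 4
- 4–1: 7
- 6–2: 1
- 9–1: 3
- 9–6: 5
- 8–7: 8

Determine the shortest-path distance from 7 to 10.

Shortest distances from 7:
7: 0
5: 4  (via 7)
1: 6  (via 5)
8: 8  (via 7)
0: 9  (via 7)
9: 9  (via 5)
10: 11  (via 1)
Shortest route: 7 → 5 → 1 → 10 = 11 m.

11 m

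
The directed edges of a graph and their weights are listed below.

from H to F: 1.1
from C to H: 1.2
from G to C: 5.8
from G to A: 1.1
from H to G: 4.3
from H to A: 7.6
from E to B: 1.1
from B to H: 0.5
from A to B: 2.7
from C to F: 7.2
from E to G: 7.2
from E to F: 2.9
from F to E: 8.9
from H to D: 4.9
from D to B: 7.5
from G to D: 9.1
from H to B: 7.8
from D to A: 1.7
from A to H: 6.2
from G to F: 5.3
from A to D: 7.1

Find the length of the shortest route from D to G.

Shortest distances from D:
D: 0
A: 1.7  (via D)
B: 4.4  (via A)
H: 4.9  (via B)
F: 6  (via H)
G: 9.2  (via H)
Shortest route: D → A → B → H → G = 9.2.

9.2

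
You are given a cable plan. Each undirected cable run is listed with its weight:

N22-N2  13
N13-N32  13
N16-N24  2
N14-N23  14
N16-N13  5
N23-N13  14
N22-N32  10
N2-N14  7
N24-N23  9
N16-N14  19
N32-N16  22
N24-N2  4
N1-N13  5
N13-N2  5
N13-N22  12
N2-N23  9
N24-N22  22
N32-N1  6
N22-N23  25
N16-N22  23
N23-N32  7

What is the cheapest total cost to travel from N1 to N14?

17

Shortest distances from N1:
N1: 0
N13: 5  (via N1)
N32: 6  (via N1)
N16: 10  (via N13)
N2: 10  (via N13)
N24: 12  (via N16)
N23: 13  (via N32)
N22: 16  (via N32)
N14: 17  (via N2)
Shortest route: N1–N13–N2–N14 = 17.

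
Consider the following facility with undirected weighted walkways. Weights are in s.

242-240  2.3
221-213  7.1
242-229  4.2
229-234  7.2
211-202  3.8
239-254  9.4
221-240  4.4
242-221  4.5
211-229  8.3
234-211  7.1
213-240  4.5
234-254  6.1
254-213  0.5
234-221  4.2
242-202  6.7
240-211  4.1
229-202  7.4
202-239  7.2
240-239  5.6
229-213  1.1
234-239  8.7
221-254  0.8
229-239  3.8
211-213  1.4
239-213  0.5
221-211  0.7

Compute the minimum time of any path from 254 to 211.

1.5 s

Enumerating some paths:
254 → 213 → 211: 0.5+1.4 = 1.9
254 → 221 → 211: 0.8+0.7 = 1.5
Cheapest is 254 → 221 → 211 at 1.5 s.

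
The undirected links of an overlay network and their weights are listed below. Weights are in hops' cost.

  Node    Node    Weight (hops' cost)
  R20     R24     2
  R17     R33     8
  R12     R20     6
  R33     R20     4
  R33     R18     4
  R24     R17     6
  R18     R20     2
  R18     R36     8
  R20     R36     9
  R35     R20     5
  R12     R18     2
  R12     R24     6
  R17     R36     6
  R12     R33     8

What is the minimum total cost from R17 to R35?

13 hops' cost

Running Dijkstra from R17:
R17: 0
R24: 6  (via R17)
R36: 6  (via R17)
R20: 8  (via R24)
R33: 8  (via R17)
R18: 10  (via R20)
R12: 12  (via R24)
R35: 13  (via R20)
Shortest route: R17 → R24 → R20 → R35 = 13 hops' cost.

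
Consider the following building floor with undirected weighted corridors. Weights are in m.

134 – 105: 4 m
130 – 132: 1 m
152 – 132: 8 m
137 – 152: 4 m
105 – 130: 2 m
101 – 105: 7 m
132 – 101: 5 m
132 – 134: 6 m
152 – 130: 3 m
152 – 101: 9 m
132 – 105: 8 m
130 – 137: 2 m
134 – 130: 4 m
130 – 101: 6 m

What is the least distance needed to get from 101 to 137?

8 m

Shortest distances from 101:
101: 0
132: 5  (via 101)
130: 6  (via 101)
105: 7  (via 101)
137: 8  (via 130)
Shortest route: 101–130–137 = 8 m.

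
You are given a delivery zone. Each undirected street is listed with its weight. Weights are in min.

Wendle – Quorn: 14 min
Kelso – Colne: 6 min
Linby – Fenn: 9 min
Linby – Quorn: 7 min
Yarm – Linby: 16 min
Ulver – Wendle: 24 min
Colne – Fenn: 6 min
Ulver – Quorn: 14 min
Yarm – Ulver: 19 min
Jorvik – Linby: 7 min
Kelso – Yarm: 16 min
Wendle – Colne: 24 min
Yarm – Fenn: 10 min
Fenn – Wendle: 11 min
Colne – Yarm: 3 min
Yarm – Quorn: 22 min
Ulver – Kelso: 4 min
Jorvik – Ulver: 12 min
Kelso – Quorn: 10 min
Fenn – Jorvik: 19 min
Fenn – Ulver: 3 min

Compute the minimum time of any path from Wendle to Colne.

Enumerating some paths:
Wendle - Fenn - Colne: 11+6 = 17
Wendle - Fenn - Yarm - Colne: 11+10+3 = 24
Cheapest is Wendle - Fenn - Colne at 17 min.

17 min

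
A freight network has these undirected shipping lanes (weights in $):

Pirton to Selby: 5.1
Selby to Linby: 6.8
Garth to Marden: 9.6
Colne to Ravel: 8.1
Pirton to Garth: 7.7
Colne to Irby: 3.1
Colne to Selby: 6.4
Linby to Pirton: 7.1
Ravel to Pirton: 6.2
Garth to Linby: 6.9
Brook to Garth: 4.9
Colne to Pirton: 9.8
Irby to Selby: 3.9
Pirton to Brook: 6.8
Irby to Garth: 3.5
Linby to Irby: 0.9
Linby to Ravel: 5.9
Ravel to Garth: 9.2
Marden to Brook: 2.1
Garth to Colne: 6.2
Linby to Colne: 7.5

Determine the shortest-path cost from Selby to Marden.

$14

Shortest distances from Selby:
Selby: 0
Irby: 3.9  (via Selby)
Linby: 4.8  (via Irby)
Pirton: 5.1  (via Selby)
Colne: 6.4  (via Selby)
Garth: 7.4  (via Irby)
Ravel: 10.7  (via Linby)
Brook: 11.9  (via Pirton)
Marden: 14  (via Brook)
Shortest route: Selby–Pirton–Brook–Marden = $14.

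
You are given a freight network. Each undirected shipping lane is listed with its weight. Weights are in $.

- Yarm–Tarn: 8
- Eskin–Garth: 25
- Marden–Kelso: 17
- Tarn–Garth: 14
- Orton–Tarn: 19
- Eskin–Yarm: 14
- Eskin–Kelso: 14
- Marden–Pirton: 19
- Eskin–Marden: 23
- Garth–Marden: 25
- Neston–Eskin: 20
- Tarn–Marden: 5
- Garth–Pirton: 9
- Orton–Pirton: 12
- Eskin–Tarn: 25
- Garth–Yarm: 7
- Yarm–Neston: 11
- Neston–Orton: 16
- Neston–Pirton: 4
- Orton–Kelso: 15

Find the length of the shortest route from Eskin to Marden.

$23

Enumerating some paths:
Eskin–Yarm–Tarn–Marden: 14+8+5 = 27
Eskin–Marden: 23 = 23
Eskin–Kelso–Marden: 14+17 = 31
Eskin–Tarn–Marden: 25+5 = 30
The minimum is $23 via Eskin–Marden.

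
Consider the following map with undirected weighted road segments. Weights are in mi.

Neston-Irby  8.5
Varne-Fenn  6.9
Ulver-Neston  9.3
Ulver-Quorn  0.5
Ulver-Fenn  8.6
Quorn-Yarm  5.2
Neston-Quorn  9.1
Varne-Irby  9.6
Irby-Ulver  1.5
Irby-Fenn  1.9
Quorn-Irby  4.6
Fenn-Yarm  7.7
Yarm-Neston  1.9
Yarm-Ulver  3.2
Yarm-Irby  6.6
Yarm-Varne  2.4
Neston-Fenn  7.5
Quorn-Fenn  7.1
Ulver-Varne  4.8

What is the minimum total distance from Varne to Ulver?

4.8 mi

Compare a few routes:
Varne → Ulver: 4.8 = 4.8
Varne → Yarm → Ulver: 2.4+3.2 = 5.6
The minimum is 4.8 mi via Varne → Ulver.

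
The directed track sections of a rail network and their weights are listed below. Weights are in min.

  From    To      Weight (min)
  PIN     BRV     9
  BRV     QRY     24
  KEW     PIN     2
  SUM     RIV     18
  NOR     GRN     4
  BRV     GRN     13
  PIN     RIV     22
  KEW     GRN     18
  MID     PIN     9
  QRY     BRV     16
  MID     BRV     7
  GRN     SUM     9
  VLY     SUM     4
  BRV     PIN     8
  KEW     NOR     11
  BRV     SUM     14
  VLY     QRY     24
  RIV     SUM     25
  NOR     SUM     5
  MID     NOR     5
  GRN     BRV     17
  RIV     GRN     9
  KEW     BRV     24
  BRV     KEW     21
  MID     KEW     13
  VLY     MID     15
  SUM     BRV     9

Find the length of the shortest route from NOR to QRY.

Compare a few routes:
NOR–GRN–SUM–BRV–QRY: 4+9+9+24 = 46
NOR–GRN–BRV–QRY: 4+17+24 = 45
NOR–SUM–BRV–QRY: 5+9+24 = 38
Cheapest is NOR–SUM–BRV–QRY at 38 min.

38 min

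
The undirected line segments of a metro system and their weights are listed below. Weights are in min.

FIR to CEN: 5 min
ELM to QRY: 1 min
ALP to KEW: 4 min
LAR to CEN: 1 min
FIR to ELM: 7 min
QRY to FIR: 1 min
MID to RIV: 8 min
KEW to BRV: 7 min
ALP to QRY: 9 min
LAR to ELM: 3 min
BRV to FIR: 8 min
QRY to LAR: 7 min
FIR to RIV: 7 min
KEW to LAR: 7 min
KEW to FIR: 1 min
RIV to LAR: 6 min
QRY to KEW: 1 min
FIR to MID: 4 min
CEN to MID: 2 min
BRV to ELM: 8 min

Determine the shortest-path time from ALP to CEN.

Settle nodes by increasing distance from ALP:
ALP: 0
KEW: 4  (via ALP)
QRY: 5  (via KEW)
FIR: 5  (via KEW)
ELM: 6  (via QRY)
LAR: 9  (via ELM)
MID: 9  (via FIR)
CEN: 10  (via FIR)
Shortest route: ALP–KEW–FIR–CEN = 10 min.

10 min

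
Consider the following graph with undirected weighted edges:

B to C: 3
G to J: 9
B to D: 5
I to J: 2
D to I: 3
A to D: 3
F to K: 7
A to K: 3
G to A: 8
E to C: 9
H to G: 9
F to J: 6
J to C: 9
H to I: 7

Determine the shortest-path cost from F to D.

11

Enumerating some paths:
F → J → I → D: 6+2+3 = 11
F → K → A → D: 7+3+3 = 13
The minimum is 11 via F → J → I → D.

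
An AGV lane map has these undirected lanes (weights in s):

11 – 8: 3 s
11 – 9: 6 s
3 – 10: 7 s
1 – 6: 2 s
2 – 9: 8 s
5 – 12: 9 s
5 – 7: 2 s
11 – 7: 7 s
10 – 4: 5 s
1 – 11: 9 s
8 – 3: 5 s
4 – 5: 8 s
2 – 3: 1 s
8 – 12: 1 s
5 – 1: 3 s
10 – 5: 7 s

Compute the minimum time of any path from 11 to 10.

15 s

Running Dijkstra from 11:
11: 0
8: 3  (via 11)
12: 4  (via 8)
9: 6  (via 11)
7: 7  (via 11)
3: 8  (via 8)
1: 9  (via 11)
2: 9  (via 3)
5: 9  (via 7)
6: 11  (via 1)
10: 15  (via 3)
Shortest route: 11–8–3–10 = 15 s.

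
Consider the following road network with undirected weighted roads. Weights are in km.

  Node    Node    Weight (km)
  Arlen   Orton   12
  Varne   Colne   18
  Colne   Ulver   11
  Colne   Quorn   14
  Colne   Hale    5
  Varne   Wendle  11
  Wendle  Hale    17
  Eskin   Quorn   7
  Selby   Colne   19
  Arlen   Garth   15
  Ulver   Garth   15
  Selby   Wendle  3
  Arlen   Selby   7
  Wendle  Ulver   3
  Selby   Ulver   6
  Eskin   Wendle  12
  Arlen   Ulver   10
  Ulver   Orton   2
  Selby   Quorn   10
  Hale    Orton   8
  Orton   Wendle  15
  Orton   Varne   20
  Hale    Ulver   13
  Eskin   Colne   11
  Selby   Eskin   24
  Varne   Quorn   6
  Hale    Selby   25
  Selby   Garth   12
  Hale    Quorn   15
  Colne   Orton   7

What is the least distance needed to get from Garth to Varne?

26 km

Compare a few routes:
Garth - Selby - Ulver - Wendle - Varne: 12+6+3+11 = 32
Garth - Ulver - Wendle - Varne: 15+3+11 = 29
Garth - Selby - Wendle - Varne: 12+3+11 = 26
Garth - Selby - Quorn - Varne: 12+10+6 = 28
The minimum is 26 km via Garth - Selby - Wendle - Varne.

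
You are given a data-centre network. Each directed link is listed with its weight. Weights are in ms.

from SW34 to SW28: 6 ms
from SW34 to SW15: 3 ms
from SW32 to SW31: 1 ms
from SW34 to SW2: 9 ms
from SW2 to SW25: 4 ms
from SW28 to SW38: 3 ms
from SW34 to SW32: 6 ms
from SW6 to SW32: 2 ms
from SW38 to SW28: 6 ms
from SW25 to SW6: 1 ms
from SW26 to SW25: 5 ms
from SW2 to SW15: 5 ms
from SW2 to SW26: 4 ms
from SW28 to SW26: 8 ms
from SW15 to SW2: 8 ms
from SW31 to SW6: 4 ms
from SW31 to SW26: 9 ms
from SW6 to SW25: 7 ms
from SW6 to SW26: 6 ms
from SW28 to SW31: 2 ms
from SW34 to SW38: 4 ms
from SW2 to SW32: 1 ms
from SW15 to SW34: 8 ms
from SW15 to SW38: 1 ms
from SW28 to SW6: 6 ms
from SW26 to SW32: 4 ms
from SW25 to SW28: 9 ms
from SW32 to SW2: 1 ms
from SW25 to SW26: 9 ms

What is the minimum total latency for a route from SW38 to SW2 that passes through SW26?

19 ms

Best SW38 to SW26: SW38–SW28–SW26 costing 14
Best SW26 to SW2: SW26–SW32–SW2 costing 5
Total via SW26: 14 + 5 = 19 ms.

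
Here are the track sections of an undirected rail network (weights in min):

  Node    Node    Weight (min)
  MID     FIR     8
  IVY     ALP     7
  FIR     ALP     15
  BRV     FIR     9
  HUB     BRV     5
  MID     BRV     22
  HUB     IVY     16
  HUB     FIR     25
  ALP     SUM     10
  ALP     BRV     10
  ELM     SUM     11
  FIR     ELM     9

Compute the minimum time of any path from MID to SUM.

Candidate routes:
MID - FIR - ALP - SUM: 8+15+10 = 33
MID - FIR - ELM - SUM: 8+9+11 = 28
Cheapest is MID - FIR - ELM - SUM at 28 min.

28 min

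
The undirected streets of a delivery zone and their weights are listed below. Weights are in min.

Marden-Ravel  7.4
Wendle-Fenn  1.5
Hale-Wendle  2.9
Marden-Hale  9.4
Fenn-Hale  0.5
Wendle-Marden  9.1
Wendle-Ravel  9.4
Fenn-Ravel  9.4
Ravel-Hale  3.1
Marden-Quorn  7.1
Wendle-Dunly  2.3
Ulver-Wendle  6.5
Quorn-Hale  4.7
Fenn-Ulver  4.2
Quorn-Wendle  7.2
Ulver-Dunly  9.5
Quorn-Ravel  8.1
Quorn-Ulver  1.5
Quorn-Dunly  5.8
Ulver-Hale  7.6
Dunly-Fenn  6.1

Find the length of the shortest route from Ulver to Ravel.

Shortest distances from Ulver:
Ulver: 0
Quorn: 1.5  (via Ulver)
Fenn: 4.2  (via Ulver)
Hale: 4.7  (via Fenn)
Wendle: 5.7  (via Fenn)
Dunly: 7.3  (via Quorn)
Ravel: 7.8  (via Hale)
Shortest route: Ulver → Fenn → Hale → Ravel = 7.8 min.

7.8 min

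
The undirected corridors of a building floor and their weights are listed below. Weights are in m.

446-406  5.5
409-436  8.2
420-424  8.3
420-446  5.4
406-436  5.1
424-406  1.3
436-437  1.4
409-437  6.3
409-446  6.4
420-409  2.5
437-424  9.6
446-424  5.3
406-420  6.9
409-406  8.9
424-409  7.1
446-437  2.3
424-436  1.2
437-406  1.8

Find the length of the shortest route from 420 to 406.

6.9 m

Enumerating some paths:
420 - 409 - 437 - 406: 2.5+6.3+1.8 = 10.6
420 - 446 - 437 - 406: 5.4+2.3+1.8 = 9.5
420 - 424 - 406: 8.3+1.3 = 9.6
420 - 406: 6.9 = 6.9
The minimum is 6.9 m via 420 - 406.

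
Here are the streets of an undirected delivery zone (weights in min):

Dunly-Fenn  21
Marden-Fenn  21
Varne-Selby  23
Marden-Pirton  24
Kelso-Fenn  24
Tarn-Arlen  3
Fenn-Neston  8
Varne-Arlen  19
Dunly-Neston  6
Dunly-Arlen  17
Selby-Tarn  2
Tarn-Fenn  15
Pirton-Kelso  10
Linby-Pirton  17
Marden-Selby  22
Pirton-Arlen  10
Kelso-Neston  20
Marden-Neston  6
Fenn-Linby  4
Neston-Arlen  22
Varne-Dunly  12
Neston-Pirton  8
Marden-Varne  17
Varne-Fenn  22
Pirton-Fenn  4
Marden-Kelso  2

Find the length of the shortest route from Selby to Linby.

Candidate routes:
Selby–Tarn–Arlen–Pirton–Fenn–Linby: 2+3+10+4+4 = 23
Selby–Tarn–Fenn–Linby: 2+15+4 = 21
Selby–Tarn–Arlen–Pirton–Linby: 2+3+10+17 = 32
Cheapest is Selby–Tarn–Fenn–Linby at 21 min.

21 min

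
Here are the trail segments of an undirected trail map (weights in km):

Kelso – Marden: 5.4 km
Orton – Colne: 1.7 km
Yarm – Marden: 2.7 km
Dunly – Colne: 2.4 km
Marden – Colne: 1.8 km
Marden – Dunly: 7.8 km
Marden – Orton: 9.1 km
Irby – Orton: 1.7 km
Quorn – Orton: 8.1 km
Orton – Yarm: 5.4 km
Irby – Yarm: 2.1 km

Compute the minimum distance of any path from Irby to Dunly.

Running Dijkstra from Irby:
Irby: 0
Orton: 1.7  (via Irby)
Yarm: 2.1  (via Irby)
Colne: 3.4  (via Orton)
Marden: 4.8  (via Yarm)
Dunly: 5.8  (via Colne)
Shortest route: Irby–Orton–Colne–Dunly = 5.8 km.

5.8 km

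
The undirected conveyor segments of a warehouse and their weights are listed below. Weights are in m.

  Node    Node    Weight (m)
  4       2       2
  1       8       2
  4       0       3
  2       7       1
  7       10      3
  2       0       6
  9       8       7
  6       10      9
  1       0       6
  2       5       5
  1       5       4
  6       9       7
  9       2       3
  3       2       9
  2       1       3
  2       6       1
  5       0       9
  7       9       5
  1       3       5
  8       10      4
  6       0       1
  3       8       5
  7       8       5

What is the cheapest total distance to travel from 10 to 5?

9 m

Settle nodes by increasing distance from 10:
10: 0
7: 3  (via 10)
2: 4  (via 7)
8: 4  (via 10)
6: 5  (via 2)
0: 6  (via 6)
1: 6  (via 8)
4: 6  (via 2)
9: 7  (via 2)
3: 9  (via 8)
5: 9  (via 2)
Shortest route: 10–7–2–5 = 9 m.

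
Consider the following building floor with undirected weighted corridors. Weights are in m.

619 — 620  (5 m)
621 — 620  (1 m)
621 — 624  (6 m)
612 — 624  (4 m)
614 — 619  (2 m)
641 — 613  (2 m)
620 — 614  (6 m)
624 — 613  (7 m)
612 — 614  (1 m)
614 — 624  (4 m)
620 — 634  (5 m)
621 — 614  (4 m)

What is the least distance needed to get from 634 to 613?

19 m

Enumerating some paths:
634 → 620 → 614 → 624 → 613: 5+6+4+7 = 22
634 → 620 → 621 → 614 → 624 → 613: 5+1+4+4+7 = 21
634 → 620 → 621 → 614 → 612 → 624 → 613: 5+1+4+1+4+7 = 22
634 → 620 → 621 → 624 → 613: 5+1+6+7 = 19
Cheapest is 634 → 620 → 621 → 624 → 613 at 19 m.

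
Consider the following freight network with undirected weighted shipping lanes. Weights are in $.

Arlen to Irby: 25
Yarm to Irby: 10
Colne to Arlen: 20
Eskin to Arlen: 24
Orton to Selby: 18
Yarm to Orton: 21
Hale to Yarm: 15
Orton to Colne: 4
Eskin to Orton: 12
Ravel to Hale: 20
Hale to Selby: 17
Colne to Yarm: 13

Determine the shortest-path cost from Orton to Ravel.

Running Dijkstra from Orton:
Orton: 0
Colne: 4  (via Orton)
Eskin: 12  (via Orton)
Yarm: 17  (via Colne)
Selby: 18  (via Orton)
Arlen: 24  (via Colne)
Irby: 27  (via Yarm)
Hale: 32  (via Yarm)
Ravel: 52  (via Hale)
Shortest route: Orton → Colne → Yarm → Hale → Ravel = $52.

$52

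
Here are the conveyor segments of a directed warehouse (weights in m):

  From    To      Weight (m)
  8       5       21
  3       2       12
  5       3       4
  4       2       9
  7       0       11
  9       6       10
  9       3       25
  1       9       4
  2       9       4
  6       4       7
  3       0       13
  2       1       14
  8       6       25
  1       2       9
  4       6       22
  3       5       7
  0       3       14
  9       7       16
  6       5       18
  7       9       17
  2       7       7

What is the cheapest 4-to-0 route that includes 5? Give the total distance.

57 m

Shortest 4→5: 4–6–5 = 40
Shortest 5→0: 5–3–0 = 17
Total via 5: 40 + 17 = 57 m.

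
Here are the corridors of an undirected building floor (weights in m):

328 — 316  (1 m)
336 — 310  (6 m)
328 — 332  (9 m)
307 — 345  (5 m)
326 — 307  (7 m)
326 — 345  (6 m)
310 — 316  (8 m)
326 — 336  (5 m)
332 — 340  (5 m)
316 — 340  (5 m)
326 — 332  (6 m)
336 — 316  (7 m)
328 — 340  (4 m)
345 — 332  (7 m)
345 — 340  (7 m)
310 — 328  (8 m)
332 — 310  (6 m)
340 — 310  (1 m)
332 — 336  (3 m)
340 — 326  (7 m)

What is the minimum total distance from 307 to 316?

17 m

Running Dijkstra from 307:
307: 0
345: 5  (via 307)
326: 7  (via 307)
336: 12  (via 326)
332: 12  (via 345)
340: 12  (via 345)
310: 13  (via 340)
328: 16  (via 340)
316: 17  (via 340)
Shortest route: 307 → 345 → 340 → 316 = 17 m.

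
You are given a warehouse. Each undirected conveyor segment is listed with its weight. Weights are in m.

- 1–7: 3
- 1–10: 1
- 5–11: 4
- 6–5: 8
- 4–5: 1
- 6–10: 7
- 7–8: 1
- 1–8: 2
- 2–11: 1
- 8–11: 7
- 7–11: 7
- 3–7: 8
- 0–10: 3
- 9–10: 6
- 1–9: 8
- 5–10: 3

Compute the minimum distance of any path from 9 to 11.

Running Dijkstra from 9:
9: 0
10: 6  (via 9)
1: 7  (via 10)
0: 9  (via 10)
5: 9  (via 10)
8: 9  (via 1)
4: 10  (via 5)
7: 10  (via 1)
6: 13  (via 10)
11: 13  (via 5)
Shortest route: 9 → 10 → 5 → 11 = 13 m.

13 m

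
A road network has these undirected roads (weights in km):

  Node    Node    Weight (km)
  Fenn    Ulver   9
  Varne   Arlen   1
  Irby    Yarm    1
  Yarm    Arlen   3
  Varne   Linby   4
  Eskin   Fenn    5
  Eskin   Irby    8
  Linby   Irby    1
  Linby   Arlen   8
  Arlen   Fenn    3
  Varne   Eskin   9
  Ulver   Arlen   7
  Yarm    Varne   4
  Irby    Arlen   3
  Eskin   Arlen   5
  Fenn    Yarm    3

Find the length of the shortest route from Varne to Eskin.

Compare a few routes:
Varne–Arlen–Eskin: 1+5 = 6
Varne–Eskin: 9 = 9
Varne–Arlen–Fenn–Eskin: 1+3+5 = 9
Cheapest is Varne–Arlen–Eskin at 6 km.

6 km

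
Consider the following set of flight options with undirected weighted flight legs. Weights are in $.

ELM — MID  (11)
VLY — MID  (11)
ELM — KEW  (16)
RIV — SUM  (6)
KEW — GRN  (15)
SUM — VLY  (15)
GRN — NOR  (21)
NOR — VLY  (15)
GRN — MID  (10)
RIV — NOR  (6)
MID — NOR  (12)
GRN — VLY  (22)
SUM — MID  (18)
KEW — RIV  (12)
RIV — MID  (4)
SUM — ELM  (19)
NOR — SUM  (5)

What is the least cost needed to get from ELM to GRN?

$21

Enumerating some paths:
ELM–KEW–GRN: 16+15 = 31
ELM–MID–GRN: 11+10 = 21
Cheapest is ELM–MID–GRN at $21.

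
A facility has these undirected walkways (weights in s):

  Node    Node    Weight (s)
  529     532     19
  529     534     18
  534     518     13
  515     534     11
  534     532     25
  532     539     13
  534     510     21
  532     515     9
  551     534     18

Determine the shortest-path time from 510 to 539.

Running Dijkstra from 510:
510: 0
534: 21  (via 510)
515: 32  (via 534)
518: 34  (via 534)
551: 39  (via 534)
529: 39  (via 534)
532: 41  (via 515)
539: 54  (via 532)
Shortest route: 510–534–515–532–539 = 54 s.

54 s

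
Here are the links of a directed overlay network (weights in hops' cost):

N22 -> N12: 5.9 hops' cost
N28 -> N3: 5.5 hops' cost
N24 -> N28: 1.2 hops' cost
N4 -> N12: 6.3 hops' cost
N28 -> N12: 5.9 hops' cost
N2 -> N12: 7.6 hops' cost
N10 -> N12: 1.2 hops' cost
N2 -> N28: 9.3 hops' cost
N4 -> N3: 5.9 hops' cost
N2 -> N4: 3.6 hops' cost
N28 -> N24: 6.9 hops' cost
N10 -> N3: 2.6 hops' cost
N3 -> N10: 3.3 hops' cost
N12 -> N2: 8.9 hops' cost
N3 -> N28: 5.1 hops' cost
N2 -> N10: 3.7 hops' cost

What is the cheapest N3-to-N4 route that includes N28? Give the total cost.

Best N3 to N28: N3–N28 costing 5.1
Best N28 to N4: N28–N12–N2–N4 costing 18.4
Total via N28: 5.1 + 18.4 = 23.5 hops' cost.

23.5 hops' cost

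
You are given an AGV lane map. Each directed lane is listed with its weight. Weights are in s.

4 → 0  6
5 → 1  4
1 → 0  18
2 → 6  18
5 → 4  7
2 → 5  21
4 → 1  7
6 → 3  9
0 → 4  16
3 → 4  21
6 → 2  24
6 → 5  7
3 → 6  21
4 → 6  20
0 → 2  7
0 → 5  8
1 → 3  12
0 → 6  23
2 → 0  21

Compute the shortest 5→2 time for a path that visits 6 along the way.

51 s

Shortest 5→6: 5 → 4 → 6 = 27
Best 6 to 2: 6 → 2 costing 24
Total via 6: 27 + 24 = 51 s.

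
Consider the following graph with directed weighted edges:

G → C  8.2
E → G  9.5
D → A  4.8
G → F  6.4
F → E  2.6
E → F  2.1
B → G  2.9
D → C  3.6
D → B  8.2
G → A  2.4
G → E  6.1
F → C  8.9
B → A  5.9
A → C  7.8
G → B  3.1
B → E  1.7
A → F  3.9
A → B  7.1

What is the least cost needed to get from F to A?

Candidate routes:
F - E - G - A: 2.6+9.5+2.4 = 14.5
F - E - G - B - A: 2.6+9.5+3.1+5.9 = 21.1
The minimum is 14.5 via F - E - G - A.

14.5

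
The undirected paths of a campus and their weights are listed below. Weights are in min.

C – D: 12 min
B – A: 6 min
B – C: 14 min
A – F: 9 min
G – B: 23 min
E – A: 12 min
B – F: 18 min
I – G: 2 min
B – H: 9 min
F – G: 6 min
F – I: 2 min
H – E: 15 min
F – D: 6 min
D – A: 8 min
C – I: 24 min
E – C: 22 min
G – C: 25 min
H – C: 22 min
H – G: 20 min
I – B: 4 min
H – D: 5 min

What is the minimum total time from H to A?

13 min

Compare a few routes:
H → B → A: 9+6 = 15
H → D → A: 5+8 = 13
H → D → F → A: 5+6+9 = 20
Cheapest is H → D → A at 13 min.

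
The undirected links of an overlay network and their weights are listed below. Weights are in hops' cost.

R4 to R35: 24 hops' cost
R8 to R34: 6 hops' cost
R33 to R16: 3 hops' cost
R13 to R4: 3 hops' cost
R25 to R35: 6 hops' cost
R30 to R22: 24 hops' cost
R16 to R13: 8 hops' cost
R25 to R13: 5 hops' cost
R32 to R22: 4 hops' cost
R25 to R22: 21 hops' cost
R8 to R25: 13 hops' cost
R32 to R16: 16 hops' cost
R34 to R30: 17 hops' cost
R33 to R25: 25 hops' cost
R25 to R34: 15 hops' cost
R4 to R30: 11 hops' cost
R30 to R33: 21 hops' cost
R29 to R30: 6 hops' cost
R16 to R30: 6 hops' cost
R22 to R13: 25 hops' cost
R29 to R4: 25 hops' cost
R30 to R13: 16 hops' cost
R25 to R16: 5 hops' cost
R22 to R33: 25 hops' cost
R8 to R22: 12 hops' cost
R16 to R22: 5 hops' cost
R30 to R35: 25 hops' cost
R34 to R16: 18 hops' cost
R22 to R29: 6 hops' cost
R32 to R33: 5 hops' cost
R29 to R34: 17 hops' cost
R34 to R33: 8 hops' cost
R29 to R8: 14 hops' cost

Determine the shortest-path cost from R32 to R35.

19 hops' cost

Candidate routes:
R32 - R16 - R25 - R35: 16+5+6 = 27
R32 - R22 - R16 - R25 - R35: 4+5+5+6 = 20
R32 - R33 - R16 - R25 - R35: 5+3+5+6 = 19
Cheapest is R32 - R33 - R16 - R25 - R35 at 19 hops' cost.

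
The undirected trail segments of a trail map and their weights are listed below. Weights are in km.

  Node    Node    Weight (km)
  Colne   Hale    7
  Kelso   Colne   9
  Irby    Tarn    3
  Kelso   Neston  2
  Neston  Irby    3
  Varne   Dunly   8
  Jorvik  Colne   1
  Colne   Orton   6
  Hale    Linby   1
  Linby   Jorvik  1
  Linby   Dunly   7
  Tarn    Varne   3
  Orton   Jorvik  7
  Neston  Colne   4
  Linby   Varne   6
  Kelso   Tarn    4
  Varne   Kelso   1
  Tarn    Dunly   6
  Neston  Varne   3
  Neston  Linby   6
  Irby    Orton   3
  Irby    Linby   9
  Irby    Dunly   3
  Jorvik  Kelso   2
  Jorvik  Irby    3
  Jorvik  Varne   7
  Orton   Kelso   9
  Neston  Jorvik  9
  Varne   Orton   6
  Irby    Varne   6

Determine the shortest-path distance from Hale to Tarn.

8 km

Enumerating some paths:
Hale - Linby - Varne - Tarn: 1+6+3 = 10
Hale - Linby - Jorvik - Varne - Tarn: 1+1+7+3 = 12
Hale - Linby - Jorvik - Kelso - Tarn: 1+1+2+4 = 8
Hale - Linby - Varne - Kelso - Tarn: 1+6+1+4 = 12
The minimum is 8 km via Hale - Linby - Jorvik - Kelso - Tarn.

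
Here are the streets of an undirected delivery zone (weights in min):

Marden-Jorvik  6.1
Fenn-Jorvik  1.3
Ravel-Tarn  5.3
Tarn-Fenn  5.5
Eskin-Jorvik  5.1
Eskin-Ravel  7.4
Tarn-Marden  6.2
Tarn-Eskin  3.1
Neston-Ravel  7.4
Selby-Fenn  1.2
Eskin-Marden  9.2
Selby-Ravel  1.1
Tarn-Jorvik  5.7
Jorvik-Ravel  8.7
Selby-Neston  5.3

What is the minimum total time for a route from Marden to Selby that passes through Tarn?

Shortest Marden→Tarn: Marden → Tarn = 6.2
Shortest Tarn→Selby: Tarn → Ravel → Selby = 6.4
Total via Tarn: 6.2 + 6.4 = 12.6 min.

12.6 min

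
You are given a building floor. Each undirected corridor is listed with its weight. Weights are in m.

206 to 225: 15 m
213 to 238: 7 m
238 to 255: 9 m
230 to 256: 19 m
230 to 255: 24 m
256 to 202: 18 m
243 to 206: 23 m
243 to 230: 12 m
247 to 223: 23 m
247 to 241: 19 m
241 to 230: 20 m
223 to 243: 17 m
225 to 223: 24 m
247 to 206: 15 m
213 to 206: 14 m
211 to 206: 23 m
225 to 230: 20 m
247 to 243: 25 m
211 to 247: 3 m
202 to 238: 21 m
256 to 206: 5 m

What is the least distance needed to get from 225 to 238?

Settle nodes by increasing distance from 225:
225: 0
206: 15  (via 225)
256: 20  (via 206)
230: 20  (via 225)
223: 24  (via 225)
213: 29  (via 206)
247: 30  (via 206)
243: 32  (via 230)
211: 33  (via 247)
238: 36  (via 213)
Shortest route: 225–206–213–238 = 36 m.

36 m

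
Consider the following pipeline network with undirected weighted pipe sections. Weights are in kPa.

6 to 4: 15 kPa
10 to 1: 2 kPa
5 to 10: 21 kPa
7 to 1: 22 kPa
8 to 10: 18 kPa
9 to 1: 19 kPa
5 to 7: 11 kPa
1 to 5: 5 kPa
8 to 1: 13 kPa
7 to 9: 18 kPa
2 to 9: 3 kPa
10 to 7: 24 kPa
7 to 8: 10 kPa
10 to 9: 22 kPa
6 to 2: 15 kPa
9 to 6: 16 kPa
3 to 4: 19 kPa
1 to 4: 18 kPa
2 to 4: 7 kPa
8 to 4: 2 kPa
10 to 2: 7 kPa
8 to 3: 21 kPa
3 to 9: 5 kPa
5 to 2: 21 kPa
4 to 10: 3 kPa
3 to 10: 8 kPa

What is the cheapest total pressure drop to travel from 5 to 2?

14 kPa

Settle nodes by increasing distance from 5:
5: 0
1: 5  (via 5)
10: 7  (via 1)
4: 10  (via 10)
7: 11  (via 5)
8: 12  (via 4)
2: 14  (via 10)
Shortest route: 5 → 1 → 10 → 2 = 14 kPa.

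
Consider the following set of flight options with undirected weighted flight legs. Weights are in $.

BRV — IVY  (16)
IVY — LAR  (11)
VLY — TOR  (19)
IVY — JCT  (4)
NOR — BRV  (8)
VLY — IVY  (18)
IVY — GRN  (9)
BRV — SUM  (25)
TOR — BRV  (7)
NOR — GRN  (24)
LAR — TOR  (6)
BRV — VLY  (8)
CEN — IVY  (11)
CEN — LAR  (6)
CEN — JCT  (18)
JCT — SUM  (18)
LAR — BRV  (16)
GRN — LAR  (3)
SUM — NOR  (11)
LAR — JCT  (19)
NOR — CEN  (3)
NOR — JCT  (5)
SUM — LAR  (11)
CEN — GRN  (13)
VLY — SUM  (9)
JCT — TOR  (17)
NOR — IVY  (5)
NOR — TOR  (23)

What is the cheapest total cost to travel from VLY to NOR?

Running Dijkstra from VLY:
VLY: 0
BRV: 8  (via VLY)
SUM: 9  (via VLY)
TOR: 15  (via BRV)
NOR: 16  (via BRV)
Shortest route: VLY → BRV → NOR = $16.

$16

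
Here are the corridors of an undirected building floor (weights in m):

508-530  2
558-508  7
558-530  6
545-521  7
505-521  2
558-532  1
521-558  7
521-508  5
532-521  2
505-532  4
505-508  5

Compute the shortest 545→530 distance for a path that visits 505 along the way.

16 m

Shortest 545→505: 545 → 521 → 505 = 9
Shortest 505→530: 505 → 508 → 530 = 7
Total via 505: 9 + 7 = 16 m.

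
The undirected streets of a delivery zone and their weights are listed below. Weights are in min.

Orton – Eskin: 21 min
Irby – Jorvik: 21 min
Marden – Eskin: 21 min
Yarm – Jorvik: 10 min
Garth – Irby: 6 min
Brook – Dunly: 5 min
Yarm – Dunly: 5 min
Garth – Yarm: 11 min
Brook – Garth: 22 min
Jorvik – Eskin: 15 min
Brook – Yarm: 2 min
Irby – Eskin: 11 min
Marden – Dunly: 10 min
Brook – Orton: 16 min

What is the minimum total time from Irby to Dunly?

Enumerating some paths:
Irby - Garth - Brook - Dunly: 6+22+5 = 33
Irby - Garth - Yarm - Brook - Dunly: 6+11+2+5 = 24
Irby - Garth - Yarm - Dunly: 6+11+5 = 22
The minimum is 22 min via Irby - Garth - Yarm - Dunly.

22 min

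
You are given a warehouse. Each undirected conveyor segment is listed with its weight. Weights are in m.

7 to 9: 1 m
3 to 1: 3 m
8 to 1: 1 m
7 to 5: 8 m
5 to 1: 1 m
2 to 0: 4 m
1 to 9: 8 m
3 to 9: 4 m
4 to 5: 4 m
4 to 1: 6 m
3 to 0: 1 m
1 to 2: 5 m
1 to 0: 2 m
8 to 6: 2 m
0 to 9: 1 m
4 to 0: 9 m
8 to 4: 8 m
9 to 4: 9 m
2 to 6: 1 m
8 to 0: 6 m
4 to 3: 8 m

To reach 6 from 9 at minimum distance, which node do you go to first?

0

Compare a few routes:
9 - 0 - 1 - 8 - 6: 1+2+1+2 = 6
9 - 0 - 3 - 1 - 8 - 6: 1+1+3+1+2 = 8
9 - 0 - 1 - 2 - 6: 1+2+5+1 = 9
9 - 0 - 8 - 6: 1+6+2 = 9
Cheapest is 9 - 0 - 1 - 8 - 6 at 6 m.
So from 9 the first move is to 0.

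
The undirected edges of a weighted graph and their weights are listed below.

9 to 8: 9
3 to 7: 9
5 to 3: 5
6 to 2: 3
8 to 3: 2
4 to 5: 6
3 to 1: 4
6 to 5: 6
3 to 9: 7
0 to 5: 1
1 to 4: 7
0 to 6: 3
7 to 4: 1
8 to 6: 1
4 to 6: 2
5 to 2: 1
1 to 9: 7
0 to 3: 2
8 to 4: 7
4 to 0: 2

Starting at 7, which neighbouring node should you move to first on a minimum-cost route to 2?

Compare a few routes:
7 - 4 - 6 - 0 - 5 - 2: 1+2+3+1+1 = 8
7 - 4 - 6 - 2: 1+2+3 = 6
7 - 4 - 0 - 5 - 2: 1+2+1+1 = 5
The minimum is 5 via 7 - 4 - 0 - 5 - 2.
So from 7 the first move is to 4.

4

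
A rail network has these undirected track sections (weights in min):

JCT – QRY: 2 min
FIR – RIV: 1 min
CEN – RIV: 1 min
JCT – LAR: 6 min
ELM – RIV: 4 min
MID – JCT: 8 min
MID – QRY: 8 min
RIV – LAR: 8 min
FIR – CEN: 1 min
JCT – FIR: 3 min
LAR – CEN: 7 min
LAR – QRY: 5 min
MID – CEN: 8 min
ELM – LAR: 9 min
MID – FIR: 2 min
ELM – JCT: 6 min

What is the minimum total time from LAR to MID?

10 min

Running Dijkstra from LAR:
LAR: 0
QRY: 5  (via LAR)
JCT: 6  (via LAR)
CEN: 7  (via LAR)
RIV: 8  (via LAR)
FIR: 8  (via CEN)
ELM: 9  (via LAR)
MID: 10  (via FIR)
Shortest route: LAR–CEN–FIR–MID = 10 min.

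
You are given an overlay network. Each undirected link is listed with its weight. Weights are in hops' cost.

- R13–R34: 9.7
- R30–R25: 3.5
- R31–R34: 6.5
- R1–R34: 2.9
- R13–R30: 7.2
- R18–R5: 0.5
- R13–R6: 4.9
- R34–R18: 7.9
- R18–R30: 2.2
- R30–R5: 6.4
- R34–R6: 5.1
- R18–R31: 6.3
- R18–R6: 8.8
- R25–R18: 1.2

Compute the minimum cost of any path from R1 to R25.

Enumerating some paths:
R1–R34–R31–R18–R25: 2.9+6.5+6.3+1.2 = 16.9
R1–R34–R18–R30–R25: 2.9+7.9+2.2+3.5 = 16.5
R1–R34–R18–R25: 2.9+7.9+1.2 = 12
Cheapest is R1–R34–R18–R25 at 12 hops' cost.

12 hops' cost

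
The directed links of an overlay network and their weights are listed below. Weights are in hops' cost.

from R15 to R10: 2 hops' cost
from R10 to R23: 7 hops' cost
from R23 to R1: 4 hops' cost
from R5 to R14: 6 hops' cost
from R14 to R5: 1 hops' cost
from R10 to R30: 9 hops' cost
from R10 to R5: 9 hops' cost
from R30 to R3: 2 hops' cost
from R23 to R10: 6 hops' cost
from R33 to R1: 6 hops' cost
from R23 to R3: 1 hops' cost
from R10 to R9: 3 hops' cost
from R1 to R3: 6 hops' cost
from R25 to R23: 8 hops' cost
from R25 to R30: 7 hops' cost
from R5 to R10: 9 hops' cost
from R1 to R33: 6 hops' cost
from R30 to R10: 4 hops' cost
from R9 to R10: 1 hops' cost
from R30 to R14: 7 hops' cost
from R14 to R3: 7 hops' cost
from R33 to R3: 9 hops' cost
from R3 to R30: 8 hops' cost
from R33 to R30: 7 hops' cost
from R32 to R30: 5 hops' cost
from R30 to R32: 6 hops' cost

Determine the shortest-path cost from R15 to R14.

17 hops' cost

Shortest distances from R15:
R15: 0
R10: 2  (via R15)
R9: 5  (via R10)
R23: 9  (via R10)
R3: 10  (via R23)
R5: 11  (via R10)
R30: 11  (via R10)
R1: 13  (via R23)
R14: 17  (via R5)
Shortest route: R15 → R10 → R5 → R14 = 17 hops' cost.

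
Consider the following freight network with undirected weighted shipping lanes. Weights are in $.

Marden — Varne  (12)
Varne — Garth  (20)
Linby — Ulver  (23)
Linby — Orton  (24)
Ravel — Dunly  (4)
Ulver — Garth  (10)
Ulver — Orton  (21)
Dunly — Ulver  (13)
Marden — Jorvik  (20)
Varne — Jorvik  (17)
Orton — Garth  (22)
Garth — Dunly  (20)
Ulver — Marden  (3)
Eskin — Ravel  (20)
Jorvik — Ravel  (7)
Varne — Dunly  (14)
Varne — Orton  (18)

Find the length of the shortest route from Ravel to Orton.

$36

Shortest distances from Ravel:
Ravel: 0
Dunly: 4  (via Ravel)
Jorvik: 7  (via Ravel)
Ulver: 17  (via Dunly)
Varne: 18  (via Dunly)
Eskin: 20  (via Ravel)
Marden: 20  (via Ulver)
Garth: 24  (via Dunly)
Orton: 36  (via Varne)
Shortest route: Ravel–Dunly–Varne–Orton = $36.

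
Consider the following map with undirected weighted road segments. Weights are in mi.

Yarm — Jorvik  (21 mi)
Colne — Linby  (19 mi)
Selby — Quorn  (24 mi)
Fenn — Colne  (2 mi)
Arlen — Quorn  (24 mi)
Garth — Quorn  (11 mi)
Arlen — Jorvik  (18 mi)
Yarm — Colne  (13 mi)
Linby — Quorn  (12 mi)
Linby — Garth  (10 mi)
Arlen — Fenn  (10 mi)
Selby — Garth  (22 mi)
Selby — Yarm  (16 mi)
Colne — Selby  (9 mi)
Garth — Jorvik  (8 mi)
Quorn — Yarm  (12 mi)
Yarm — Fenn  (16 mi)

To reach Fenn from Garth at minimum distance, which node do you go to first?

Linby

Compare a few routes:
Garth - Selby - Colne - Fenn: 22+9+2 = 33
Garth - Linby - Colne - Fenn: 10+19+2 = 31
The minimum is 31 mi via Garth - Linby - Colne - Fenn.
So from Garth the first move is to Linby.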